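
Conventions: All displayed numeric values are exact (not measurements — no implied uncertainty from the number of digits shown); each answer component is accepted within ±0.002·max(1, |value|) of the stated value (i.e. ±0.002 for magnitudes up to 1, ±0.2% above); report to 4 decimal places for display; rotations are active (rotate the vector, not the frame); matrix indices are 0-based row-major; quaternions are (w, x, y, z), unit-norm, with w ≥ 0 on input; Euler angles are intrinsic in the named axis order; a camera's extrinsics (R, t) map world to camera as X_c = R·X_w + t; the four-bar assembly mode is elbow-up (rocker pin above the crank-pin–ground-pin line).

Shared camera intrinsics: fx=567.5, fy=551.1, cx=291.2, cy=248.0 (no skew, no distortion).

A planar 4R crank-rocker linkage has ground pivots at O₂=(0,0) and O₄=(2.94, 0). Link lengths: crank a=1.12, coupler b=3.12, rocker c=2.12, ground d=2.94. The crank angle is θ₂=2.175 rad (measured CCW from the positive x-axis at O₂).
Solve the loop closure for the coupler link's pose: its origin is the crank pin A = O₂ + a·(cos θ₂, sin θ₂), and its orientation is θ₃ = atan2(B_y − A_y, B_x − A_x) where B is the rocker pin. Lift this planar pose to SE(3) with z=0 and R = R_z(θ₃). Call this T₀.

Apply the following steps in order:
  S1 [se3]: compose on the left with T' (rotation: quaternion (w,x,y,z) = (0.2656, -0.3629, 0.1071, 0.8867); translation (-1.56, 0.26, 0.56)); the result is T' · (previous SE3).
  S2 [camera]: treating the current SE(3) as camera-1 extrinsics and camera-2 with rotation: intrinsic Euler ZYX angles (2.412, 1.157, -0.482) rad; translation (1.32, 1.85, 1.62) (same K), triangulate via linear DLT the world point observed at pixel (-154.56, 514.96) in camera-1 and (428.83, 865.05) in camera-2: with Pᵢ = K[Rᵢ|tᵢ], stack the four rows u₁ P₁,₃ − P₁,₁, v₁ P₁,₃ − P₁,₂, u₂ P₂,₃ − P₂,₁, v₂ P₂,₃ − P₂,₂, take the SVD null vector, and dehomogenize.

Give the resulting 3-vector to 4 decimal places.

source (fourbar_fk): coupler pose = R=[0.9364 -0.3509 0.0000; 0.3509 0.9364 0.0000; 0.0000 0.0000 1.0000], t=(-0.6363, 0.9217, 0.0000)
after S1 (compose_se3): R=[-0.7502 -0.3050 -0.5867; 0.0750 -0.9208 0.3827; -0.6570 0.2431 0.7137], t=(-1.6869, -0.7608, 1.0031)
after S2 (triangulate): (-0.6119, -1.3860, 1.2919)

result = (-0.6119, -1.3860, 1.2919)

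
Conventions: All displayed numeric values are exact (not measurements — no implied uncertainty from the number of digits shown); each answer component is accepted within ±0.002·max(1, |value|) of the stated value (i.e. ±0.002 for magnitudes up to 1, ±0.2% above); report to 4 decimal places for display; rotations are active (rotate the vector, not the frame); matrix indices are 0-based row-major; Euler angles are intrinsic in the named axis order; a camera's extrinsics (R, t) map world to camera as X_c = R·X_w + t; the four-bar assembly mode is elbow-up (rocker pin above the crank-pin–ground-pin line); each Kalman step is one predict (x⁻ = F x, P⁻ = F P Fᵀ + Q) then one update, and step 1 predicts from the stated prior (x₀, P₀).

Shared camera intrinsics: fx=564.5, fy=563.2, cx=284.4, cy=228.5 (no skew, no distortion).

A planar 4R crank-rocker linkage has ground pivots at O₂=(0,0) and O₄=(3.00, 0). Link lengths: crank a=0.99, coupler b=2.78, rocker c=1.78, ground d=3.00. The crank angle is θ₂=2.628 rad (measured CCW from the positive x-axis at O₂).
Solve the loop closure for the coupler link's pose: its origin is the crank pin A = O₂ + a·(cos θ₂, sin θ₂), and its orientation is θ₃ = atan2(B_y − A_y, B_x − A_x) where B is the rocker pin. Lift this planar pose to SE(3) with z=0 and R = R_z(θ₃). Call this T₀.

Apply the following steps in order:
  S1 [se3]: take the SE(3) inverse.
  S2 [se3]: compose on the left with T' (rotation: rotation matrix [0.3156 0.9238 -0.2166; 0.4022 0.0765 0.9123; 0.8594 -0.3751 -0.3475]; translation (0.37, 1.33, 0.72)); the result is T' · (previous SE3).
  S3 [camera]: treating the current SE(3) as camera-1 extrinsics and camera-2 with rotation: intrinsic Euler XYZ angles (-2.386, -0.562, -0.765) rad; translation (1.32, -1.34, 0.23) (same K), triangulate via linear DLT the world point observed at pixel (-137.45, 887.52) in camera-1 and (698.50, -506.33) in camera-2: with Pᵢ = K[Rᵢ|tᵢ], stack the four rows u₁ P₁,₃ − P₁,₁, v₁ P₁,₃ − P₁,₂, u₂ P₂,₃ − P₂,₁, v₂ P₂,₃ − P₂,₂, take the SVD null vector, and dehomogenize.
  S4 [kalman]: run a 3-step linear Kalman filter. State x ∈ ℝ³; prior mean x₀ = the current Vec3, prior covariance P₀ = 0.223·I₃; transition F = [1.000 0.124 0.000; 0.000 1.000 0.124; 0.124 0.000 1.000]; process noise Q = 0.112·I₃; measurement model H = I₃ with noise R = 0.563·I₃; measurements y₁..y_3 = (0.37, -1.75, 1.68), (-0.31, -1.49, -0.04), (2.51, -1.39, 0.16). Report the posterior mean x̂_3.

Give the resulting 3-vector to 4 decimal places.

result = (0.6557, -1.1888, 0.4533)

source (fourbar_fk): coupler pose = R=[0.9553 -0.2958 0.0000; 0.2958 0.9553 0.0000; 0.0000 0.0000 1.0000], t=(-0.8623, 0.4864, 0.0000)
after S1 (invert_se3): R=[0.9553 0.2958 0.0000; -0.2958 0.9553 0.0000; 0.0000 0.0000 1.0000], t=(0.6798, -0.7197, 0.0000)
after S2 (compose_se3): R=[0.0283 0.9758 -0.2166; 0.3616 0.1920 0.9123; 0.9319 -0.1041 -0.3475], t=(-0.0803, 1.5484, 1.5742)
after S3 (triangulate): (-0.0685, -0.9477, 0.4103)
after S4 (kf_track): (0.6557, -1.1888, 0.4533)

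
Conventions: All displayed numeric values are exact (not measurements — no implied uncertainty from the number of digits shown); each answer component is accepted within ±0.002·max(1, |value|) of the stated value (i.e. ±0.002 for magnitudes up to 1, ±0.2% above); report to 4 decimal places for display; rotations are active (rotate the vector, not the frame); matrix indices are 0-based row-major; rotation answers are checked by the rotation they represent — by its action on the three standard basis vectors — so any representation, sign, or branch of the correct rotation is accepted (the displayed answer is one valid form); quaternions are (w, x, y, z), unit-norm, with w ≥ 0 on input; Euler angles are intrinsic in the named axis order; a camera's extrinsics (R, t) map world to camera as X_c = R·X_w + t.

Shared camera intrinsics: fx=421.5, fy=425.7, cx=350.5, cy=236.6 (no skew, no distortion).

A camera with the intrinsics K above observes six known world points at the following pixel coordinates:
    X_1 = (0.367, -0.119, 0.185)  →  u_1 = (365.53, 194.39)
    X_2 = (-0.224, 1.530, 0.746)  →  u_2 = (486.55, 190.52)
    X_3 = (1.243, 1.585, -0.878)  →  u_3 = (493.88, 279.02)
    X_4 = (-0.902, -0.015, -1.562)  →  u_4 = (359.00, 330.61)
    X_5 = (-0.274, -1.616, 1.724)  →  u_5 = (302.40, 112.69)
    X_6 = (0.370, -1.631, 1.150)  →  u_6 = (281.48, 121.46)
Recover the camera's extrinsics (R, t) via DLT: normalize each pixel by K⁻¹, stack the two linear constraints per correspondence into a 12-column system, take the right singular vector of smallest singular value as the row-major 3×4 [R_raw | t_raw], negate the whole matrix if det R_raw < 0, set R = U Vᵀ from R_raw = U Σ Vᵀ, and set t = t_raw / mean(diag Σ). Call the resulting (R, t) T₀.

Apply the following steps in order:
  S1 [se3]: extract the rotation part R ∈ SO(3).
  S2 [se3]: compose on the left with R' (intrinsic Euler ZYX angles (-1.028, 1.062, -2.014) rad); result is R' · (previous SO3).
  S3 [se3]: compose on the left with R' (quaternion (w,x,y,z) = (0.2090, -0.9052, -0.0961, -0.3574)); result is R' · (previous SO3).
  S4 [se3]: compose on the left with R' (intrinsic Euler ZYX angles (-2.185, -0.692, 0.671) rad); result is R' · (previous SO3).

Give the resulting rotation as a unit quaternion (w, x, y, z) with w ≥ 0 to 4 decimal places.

rotation (quat) = (0.9940, 0.0064, -0.0540, -0.0945)

source (pnp_recover): camera pose = R=[-0.1503 0.9660 0.2103; -0.2919 0.1599 -0.9430; -0.9446 -0.2031 0.2580], t=(0.3401, -0.2802, 6.1311)
after S1 (rot_of_se3): [-0.1503 0.9660 0.2103; -0.2919 0.1599 -0.9430; -0.9446 -0.2031 0.2580]
after S2 (compose_so3): [-0.3596 0.0014 0.9331; -0.8135 -0.4903 -0.3128; 0.4570 -0.8716 0.1774]
after S3 (compose_so3): [-0.2468 -0.6864 0.6840; 0.9229 0.0488 0.3819; -0.2955 0.7256 0.6215]
after S4 (compose_so3): [0.9763 0.1873 -0.1086; -0.1886 0.9820 -0.0025; 0.1061 0.0229 0.9941]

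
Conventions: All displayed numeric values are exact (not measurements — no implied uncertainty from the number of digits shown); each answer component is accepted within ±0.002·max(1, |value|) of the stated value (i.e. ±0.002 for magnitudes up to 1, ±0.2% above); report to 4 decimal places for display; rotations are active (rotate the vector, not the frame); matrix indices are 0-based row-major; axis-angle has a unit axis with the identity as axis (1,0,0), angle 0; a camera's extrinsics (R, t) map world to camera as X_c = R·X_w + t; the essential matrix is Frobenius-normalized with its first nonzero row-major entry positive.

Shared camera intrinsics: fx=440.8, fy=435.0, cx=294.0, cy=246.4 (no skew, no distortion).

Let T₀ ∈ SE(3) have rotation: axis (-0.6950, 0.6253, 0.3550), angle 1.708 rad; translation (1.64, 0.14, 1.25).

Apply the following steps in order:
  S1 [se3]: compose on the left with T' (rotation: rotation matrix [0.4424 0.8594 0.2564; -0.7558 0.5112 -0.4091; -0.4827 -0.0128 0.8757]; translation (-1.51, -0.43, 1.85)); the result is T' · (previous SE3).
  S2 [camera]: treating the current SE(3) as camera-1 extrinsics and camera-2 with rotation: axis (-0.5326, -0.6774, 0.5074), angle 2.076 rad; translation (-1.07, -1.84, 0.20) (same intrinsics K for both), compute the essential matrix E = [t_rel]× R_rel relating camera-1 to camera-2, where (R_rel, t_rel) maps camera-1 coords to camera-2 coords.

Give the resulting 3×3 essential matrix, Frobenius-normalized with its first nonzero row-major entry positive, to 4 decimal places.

after S1 (compose_se3): R=[-0.1707 -0.2216 0.9601; -0.0162 0.9749 0.2221; -0.9852 0.0223 -0.1700], t=(-0.3436, -2.1094, 2.1512)
after S2 (essential): [0.0851 0.0610 0.3859; -0.4154 0.5204 0.2012; -0.2699 0.0804 -0.5262]

matrix = [0.0851 0.0610 0.3859; -0.4154 0.5204 0.2012; -0.2699 0.0804 -0.5262]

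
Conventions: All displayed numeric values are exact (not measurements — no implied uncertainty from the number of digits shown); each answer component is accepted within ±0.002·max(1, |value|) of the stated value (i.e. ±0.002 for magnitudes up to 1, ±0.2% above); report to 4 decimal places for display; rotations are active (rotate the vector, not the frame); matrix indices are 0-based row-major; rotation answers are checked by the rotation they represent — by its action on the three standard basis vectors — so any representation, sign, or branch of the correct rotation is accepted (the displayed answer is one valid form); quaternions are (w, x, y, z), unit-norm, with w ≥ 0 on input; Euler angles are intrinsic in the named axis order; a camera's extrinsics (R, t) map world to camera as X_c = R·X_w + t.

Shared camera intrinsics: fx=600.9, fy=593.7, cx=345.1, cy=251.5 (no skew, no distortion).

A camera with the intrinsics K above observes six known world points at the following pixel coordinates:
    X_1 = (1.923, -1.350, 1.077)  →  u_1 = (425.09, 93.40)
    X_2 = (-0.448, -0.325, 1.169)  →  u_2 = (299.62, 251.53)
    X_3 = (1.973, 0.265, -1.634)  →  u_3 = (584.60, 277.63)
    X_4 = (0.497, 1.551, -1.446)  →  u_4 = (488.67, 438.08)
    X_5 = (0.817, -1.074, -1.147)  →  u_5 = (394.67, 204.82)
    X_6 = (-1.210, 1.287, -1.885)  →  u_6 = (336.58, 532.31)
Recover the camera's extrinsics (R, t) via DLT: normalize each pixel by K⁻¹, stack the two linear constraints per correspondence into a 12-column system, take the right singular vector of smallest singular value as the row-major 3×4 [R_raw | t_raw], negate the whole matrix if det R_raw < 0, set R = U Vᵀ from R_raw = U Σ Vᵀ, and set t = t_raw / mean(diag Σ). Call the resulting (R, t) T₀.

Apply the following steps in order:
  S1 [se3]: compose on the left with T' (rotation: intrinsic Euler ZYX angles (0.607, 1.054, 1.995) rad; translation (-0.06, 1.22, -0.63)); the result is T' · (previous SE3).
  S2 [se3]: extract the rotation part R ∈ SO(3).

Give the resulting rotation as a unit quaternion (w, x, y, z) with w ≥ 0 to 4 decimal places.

source (pnp_recover): camera pose = R=[0.8678 0.4783 -0.1343; -0.4936 0.7992 -0.3430; -0.0567 0.3639 0.9297], t=(0.1000, 0.4400, 6.9502)
after S1 (compose_se3): R=[-0.0977 0.9841 -0.1482; 0.2424 -0.1209 -0.9626; -0.9652 -0.1300 -0.2267], t=(1.9405, -5.3230, -1.9323)
after S2 (rot_of_se3): [-0.0977 0.9841 -0.1482; 0.2424 -0.1209 -0.9626; -0.9652 -0.1300 -0.2267]

rotation (quat) = (0.3724, 0.5590, 0.5485, -0.4980)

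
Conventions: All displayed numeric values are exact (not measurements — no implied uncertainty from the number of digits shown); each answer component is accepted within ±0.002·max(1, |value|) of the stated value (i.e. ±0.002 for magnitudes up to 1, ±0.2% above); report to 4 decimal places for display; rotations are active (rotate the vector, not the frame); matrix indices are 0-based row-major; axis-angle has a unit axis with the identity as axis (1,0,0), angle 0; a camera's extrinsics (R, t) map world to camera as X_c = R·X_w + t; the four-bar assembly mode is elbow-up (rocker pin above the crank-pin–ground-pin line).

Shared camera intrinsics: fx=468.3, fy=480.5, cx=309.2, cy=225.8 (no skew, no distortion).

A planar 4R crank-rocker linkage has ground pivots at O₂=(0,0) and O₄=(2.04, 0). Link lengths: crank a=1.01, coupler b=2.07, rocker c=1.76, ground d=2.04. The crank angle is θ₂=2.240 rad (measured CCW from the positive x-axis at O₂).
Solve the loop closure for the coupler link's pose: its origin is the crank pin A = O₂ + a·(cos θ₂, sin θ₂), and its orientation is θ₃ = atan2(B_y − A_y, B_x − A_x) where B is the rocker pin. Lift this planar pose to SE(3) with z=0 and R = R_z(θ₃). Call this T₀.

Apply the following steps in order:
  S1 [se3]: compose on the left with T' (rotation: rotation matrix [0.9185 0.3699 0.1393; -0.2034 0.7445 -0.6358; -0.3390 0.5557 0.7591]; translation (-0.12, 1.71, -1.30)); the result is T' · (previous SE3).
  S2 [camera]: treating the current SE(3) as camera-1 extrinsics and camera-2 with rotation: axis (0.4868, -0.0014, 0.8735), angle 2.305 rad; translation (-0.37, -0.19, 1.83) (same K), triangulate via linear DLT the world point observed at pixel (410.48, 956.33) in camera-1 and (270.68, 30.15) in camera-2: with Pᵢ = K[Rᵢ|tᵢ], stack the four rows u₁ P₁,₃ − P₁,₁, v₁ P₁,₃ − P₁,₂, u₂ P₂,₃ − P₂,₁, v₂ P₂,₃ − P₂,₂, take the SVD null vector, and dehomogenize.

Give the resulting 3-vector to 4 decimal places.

source (fourbar_fk): coupler pose = R=[0.9229 -0.3851 0.0000; 0.3851 0.9229 0.0000; 0.0000 0.0000 1.0000], t=(-0.6266, 0.7922, 0.0000)
after S1 (compose_se3): R=[0.9902 -0.0123 0.1393; 0.0990 0.7654 -0.6358; -0.0988 0.6434 0.7591], t=(-0.4025, 2.4272, -0.6474)
after S2 (triangulate): (0.5492, 1.6420, 1.7872)

result = (0.5492, 1.6420, 1.7872)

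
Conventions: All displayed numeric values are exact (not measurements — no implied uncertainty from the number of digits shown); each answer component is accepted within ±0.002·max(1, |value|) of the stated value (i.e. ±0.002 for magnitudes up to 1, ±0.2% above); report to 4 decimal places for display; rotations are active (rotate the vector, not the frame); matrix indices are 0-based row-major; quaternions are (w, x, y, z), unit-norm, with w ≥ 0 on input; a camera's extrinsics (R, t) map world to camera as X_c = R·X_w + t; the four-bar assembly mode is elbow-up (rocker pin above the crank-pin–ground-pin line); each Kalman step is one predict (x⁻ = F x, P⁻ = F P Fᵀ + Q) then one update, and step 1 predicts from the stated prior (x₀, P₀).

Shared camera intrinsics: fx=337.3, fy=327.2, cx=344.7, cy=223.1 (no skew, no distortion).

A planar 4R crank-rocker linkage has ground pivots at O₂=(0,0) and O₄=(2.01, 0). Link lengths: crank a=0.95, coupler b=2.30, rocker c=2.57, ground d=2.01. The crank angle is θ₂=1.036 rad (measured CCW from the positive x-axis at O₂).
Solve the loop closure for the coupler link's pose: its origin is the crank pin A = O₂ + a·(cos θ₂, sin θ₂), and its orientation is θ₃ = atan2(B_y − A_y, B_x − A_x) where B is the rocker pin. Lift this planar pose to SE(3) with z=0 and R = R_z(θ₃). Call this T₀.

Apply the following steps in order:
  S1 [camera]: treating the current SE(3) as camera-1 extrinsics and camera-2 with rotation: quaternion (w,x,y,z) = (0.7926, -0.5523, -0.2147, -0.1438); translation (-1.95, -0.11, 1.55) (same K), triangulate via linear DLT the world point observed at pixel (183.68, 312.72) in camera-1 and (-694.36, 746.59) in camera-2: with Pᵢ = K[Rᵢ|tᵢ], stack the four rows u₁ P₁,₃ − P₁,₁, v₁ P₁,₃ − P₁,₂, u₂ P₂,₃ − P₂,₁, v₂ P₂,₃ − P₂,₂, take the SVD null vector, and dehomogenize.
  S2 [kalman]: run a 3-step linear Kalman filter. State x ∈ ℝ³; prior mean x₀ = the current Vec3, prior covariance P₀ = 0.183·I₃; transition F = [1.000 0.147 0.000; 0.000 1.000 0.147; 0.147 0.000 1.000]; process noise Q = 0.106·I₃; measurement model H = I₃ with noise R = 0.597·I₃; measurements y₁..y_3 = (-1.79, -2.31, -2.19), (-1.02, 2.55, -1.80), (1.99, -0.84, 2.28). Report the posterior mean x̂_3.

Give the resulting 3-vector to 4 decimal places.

result = (-0.0196, 0.2983, 0.3342)

source (fourbar_fk): coupler pose = R=[0.6477 -0.7619 0.0000; 0.7619 0.6477 0.0000; 0.0000 0.0000 1.0000], t=(0.4842, 0.8174, 0.0000)
after S1 (triangulate): (-1.0847, 0.6382, 1.4760)
after S2 (kf_track): (-0.0196, 0.2983, 0.3342)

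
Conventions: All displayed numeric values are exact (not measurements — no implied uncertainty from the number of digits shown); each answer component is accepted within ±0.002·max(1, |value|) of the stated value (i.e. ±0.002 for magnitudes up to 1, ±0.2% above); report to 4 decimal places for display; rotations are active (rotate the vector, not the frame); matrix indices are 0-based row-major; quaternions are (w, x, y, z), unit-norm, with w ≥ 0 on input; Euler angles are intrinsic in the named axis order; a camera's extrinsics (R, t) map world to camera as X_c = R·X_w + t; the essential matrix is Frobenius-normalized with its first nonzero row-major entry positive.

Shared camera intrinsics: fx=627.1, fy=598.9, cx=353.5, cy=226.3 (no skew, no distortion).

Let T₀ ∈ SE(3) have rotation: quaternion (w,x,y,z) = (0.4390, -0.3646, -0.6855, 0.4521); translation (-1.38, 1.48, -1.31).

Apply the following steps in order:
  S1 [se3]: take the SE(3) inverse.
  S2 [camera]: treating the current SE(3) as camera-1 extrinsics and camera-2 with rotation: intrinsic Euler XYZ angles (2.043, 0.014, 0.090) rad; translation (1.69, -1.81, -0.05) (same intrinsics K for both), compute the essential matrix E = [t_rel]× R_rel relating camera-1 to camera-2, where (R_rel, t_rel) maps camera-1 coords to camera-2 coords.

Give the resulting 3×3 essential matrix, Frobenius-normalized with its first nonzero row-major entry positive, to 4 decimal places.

after S1 (invert_se3): R=[-0.3487 0.8968 0.2722; 0.1029 0.3253 -0.9400; -0.9316 -0.2997 -0.2057], t=(-1.4519, -1.5708, -1.1115)
after S2 (essential): [0.0961 -0.6925 -0.0912; -0.2754 -0.0048 -0.5000; -0.2113 0.0620 -0.3585]

matrix = [0.0961 -0.6925 -0.0912; -0.2754 -0.0048 -0.5000; -0.2113 0.0620 -0.3585]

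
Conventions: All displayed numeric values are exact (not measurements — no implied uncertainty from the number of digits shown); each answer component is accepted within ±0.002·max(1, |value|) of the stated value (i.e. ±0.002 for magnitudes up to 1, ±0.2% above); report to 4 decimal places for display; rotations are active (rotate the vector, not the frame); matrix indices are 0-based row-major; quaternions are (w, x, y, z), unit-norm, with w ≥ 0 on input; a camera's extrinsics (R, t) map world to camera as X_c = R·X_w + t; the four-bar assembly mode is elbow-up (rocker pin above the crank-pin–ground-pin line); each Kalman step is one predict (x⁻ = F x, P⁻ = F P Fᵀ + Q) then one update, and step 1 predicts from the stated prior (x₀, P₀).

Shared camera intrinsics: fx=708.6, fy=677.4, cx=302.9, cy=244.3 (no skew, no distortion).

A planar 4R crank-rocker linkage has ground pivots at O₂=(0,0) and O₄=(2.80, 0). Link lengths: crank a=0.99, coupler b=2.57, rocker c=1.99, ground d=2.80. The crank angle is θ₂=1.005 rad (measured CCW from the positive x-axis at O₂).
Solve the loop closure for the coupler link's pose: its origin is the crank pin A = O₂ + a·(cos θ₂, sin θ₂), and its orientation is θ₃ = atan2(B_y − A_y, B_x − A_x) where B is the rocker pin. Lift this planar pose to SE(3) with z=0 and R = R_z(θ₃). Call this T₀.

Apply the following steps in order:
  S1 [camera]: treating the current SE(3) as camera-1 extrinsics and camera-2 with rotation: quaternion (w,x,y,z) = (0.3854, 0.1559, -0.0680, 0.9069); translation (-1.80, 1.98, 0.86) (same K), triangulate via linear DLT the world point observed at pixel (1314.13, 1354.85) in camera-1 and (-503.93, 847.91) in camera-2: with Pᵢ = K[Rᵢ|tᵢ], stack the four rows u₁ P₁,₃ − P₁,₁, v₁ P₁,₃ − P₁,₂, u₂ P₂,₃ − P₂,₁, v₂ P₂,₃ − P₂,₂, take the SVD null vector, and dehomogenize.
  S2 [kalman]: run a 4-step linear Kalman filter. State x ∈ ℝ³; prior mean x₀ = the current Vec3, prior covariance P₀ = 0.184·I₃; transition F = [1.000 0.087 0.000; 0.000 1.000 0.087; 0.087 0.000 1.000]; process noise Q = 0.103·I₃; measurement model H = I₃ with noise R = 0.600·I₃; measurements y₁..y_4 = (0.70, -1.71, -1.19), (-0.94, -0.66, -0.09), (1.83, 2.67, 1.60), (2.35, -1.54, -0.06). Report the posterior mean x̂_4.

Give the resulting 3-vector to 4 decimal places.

result = (1.5102, 0.0451, 0.6416)

source (fourbar_fk): coupler pose = R=[0.8935 -0.4491 0.0000; 0.4491 0.8935 0.0000; 0.0000 0.0000 1.0000], t=(0.5307, 0.8357, 0.0000)
after S1 (triangulate): (1.9603, 0.6427, 1.3970)
after S2 (kf_track): (1.5102, 0.0451, 0.6416)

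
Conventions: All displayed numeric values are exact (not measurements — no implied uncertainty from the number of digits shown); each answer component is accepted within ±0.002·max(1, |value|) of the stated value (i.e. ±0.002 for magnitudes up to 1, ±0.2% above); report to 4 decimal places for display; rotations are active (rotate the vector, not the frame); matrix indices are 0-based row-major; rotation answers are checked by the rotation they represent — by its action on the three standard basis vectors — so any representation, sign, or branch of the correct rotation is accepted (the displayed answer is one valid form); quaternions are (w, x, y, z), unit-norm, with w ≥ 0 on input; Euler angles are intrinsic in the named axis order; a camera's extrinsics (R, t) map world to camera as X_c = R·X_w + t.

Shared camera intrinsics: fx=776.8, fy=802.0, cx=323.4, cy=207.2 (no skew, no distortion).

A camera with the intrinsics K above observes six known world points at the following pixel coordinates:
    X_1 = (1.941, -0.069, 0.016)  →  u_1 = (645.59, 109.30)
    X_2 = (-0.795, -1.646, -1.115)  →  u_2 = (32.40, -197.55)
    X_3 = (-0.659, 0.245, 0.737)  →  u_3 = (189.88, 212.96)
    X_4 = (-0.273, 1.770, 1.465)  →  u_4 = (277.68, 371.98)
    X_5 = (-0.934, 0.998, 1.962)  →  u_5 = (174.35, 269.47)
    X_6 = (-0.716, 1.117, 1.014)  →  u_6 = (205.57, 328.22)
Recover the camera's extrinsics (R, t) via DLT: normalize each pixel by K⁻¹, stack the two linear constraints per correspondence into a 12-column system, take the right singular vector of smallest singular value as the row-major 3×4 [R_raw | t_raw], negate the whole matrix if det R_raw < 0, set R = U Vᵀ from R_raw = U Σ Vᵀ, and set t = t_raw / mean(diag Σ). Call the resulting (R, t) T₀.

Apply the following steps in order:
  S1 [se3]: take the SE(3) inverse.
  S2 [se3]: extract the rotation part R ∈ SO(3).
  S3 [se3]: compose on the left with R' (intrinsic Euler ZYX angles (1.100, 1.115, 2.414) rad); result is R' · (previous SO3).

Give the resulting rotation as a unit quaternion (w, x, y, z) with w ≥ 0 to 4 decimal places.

rotation (quat) = (0.5701, 0.5606, 0.5920, -0.1010)

source (pnp_recover): camera pose = R=[0.9787 0.1362 -0.1538; -0.1733 0.9495 -0.2617; 0.1104 0.2827 0.9528], t=(-0.1000, -0.1200, 4.1010)
after S1 (invert_se3): R=[0.9787 -0.1733 0.1104; 0.1362 0.9495 0.2827; -0.1538 -0.2617 0.9528], t=(-0.3758, -1.0320, -3.9543)
after S2 (rot_of_se3): [0.9787 -0.1733 0.1104; 0.1362 0.9495 0.2827; -0.1538 -0.2617 0.9528]
after S3 (compose_so3): [0.2786 0.7790 0.5618; 0.5486 0.3510 -0.7588; -0.7883 0.5196 -0.3296]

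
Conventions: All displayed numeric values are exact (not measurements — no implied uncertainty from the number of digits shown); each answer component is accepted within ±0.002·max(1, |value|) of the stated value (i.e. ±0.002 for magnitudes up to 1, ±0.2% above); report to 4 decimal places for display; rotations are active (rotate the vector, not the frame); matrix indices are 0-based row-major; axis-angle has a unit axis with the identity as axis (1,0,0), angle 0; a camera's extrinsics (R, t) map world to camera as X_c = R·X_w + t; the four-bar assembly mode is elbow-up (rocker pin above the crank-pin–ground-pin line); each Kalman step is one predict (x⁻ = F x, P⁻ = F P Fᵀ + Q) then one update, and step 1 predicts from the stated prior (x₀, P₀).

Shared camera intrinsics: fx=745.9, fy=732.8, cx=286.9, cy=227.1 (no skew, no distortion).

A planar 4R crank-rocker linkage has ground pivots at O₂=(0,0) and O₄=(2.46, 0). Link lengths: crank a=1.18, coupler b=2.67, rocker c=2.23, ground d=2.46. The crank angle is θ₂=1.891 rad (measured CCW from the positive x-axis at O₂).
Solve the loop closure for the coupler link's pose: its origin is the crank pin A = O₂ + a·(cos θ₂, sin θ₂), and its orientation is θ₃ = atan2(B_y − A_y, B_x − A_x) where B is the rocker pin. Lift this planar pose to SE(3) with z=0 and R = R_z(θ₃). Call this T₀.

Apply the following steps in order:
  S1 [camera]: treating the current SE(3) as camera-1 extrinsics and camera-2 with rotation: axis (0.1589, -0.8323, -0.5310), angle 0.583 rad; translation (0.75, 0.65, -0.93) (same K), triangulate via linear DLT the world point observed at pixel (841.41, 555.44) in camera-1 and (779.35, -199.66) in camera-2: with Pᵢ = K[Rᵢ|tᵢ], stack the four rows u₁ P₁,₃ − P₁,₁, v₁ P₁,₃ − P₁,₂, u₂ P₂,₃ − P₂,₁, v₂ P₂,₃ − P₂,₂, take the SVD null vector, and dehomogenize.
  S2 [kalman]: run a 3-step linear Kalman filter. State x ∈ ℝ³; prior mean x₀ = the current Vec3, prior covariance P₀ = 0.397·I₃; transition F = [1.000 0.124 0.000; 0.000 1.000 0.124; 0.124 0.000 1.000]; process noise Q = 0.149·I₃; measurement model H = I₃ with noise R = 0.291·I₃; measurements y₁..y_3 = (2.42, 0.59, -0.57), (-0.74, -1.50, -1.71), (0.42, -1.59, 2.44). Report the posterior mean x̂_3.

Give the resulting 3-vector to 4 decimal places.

result = (0.4437, -1.2063, 0.9280)

source (fourbar_fk): coupler pose = R=[0.9152 -0.4030 0.0000; 0.4030 0.9152 0.0000; 0.0000 0.0000 1.0000], t=(-0.3714, 1.1200, 0.0000)
after S1 (triangulate): (1.5766, -0.9581, 1.9607)
after S2 (kf_track): (0.4437, -1.2063, 0.9280)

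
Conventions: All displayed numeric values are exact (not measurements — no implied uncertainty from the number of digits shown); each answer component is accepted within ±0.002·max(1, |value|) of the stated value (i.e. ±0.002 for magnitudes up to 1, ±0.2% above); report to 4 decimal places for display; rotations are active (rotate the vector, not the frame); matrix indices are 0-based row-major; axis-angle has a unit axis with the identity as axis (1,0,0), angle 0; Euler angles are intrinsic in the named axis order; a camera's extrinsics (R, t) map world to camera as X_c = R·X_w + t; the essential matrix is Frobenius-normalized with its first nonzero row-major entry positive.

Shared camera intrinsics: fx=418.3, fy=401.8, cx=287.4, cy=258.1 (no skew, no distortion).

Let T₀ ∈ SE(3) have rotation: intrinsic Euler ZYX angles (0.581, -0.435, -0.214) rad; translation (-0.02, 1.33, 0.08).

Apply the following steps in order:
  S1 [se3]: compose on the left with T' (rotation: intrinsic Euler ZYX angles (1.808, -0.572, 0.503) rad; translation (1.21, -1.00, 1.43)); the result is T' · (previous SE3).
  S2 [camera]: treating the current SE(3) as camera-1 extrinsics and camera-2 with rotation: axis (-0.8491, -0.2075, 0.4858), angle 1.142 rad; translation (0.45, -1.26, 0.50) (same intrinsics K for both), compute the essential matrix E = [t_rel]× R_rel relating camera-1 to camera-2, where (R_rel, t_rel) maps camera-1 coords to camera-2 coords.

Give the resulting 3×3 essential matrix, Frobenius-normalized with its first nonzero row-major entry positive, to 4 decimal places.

matrix = [0.6703 0.1174 0.1726; 0.0934 -0.0149 -0.0110; 0.2027 -0.4560 -0.4990]

after S1 (compose_se3): R=[-0.2987 -0.7049 0.6434; 0.2443 -0.7082 -0.6624; 0.9225 -0.0407 0.3837], t=(0.2093, -1.6553, 2.0172)
after S2 (essential): [0.6703 0.1174 0.1726; 0.0934 -0.0149 -0.0110; 0.2027 -0.4560 -0.4990]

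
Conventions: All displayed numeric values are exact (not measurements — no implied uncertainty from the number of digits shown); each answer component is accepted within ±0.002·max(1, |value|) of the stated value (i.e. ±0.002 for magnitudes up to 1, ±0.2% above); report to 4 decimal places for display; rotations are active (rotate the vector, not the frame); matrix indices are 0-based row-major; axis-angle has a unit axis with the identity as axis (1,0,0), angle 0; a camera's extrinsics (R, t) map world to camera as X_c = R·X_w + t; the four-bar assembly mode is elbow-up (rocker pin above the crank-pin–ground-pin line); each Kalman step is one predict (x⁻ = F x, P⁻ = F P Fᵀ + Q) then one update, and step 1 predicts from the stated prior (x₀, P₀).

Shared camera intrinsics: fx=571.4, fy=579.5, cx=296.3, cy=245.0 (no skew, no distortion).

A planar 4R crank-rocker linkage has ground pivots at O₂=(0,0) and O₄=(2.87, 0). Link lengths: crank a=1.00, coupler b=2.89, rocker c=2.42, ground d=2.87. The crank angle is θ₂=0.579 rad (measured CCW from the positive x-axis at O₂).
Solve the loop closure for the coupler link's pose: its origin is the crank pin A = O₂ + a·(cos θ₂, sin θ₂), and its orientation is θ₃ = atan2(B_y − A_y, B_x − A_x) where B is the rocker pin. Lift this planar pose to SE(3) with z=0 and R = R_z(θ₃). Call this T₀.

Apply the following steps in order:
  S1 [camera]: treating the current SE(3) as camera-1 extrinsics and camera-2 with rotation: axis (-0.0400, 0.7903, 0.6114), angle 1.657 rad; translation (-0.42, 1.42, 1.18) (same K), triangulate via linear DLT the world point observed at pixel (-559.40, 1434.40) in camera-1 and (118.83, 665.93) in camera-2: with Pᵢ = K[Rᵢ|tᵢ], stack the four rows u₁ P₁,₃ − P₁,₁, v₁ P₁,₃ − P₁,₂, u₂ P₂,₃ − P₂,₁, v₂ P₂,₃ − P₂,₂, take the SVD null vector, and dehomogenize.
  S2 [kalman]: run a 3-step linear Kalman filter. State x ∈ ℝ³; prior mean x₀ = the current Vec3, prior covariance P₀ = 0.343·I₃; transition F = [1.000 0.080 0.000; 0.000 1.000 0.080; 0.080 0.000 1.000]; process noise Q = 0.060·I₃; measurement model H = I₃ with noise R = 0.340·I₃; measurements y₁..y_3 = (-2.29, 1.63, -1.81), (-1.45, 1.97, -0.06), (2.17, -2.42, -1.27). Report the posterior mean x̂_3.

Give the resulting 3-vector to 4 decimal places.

source (fourbar_fk): coupler pose = R=[0.7634 -0.6459 0.0000; 0.6459 0.7634 0.0000; 0.0000 0.0000 1.0000], t=(0.8370, 0.5472, 0.0000)
after S1 (triangulate): (-0.9031, 1.3641, 0.4898)
after S2 (kf_track): (-0.1169, 0.1652, -0.9100)

result = (-0.1169, 0.1652, -0.9100)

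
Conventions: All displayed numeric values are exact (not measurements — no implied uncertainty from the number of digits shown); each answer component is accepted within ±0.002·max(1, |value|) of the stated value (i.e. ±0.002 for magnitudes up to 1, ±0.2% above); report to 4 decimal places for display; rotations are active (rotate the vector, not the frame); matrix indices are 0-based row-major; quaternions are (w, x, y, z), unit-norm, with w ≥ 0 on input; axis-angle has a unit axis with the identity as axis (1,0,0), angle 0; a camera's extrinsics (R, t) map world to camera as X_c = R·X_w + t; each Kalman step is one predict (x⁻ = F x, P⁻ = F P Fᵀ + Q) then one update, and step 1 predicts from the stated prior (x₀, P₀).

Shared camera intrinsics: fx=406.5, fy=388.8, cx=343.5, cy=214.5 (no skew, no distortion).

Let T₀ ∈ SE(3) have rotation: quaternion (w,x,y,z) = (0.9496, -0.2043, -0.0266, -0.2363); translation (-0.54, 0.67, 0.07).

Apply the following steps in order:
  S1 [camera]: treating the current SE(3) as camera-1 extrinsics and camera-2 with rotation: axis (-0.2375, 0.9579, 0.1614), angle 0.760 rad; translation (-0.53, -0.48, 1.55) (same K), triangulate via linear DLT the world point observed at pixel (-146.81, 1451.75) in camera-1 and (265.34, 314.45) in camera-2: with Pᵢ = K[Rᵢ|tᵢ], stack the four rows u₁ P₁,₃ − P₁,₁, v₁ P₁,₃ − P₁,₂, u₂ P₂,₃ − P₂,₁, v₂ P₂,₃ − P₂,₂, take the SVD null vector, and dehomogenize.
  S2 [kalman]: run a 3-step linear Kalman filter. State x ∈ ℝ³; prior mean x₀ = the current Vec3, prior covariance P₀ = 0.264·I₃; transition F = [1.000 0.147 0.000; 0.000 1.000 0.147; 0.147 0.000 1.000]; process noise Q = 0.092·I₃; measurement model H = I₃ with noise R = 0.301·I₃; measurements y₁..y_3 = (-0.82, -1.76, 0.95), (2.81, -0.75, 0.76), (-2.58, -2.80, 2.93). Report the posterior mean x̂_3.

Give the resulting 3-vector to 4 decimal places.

after S1 (triangulate): (-1.1803, 1.1033, 1.4822)
after S2 (kf_track): (-0.7759, -1.3797, 1.6836)

result = (-0.7759, -1.3797, 1.6836)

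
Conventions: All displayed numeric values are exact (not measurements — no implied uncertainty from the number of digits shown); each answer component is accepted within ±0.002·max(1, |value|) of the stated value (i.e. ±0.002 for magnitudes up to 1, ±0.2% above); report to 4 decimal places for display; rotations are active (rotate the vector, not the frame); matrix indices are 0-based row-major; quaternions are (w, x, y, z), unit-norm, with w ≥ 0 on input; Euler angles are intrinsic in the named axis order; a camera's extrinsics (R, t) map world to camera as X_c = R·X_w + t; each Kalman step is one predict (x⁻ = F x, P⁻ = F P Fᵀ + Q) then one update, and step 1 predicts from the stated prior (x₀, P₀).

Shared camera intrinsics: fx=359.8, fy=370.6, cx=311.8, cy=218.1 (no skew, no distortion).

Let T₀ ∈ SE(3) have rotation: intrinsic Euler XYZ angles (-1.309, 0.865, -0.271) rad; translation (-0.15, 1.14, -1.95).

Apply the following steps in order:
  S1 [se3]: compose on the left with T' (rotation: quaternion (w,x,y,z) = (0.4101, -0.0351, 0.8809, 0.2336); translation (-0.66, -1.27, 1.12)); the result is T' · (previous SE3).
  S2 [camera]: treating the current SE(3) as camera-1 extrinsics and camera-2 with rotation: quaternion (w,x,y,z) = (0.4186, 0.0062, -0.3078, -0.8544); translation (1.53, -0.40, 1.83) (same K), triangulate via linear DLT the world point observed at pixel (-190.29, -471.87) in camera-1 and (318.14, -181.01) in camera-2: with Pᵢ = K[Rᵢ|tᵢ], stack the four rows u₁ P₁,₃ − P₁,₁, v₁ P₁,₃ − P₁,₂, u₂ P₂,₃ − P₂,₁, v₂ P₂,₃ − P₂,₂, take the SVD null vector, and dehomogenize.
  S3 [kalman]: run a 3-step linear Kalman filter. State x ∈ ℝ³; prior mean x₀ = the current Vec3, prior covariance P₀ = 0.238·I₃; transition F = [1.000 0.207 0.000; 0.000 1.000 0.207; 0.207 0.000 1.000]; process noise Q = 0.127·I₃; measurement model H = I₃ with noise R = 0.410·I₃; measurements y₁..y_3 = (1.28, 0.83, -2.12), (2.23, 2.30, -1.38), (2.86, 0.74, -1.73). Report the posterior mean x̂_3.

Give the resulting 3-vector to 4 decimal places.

result = (2.3538, 0.6881, -0.9969)

after S1 (compose_se3): R=[-0.1676 -0.8225 -0.5435; -0.5794 -0.3638 0.7293; -0.7976 0.4371 -0.4157], t=(-2.2267, -1.1354, 2.7485)
after S2 (triangulate): (1.7958, -0.6583, -0.4905)
after S3 (kf_track): (2.3538, 0.6881, -0.9969)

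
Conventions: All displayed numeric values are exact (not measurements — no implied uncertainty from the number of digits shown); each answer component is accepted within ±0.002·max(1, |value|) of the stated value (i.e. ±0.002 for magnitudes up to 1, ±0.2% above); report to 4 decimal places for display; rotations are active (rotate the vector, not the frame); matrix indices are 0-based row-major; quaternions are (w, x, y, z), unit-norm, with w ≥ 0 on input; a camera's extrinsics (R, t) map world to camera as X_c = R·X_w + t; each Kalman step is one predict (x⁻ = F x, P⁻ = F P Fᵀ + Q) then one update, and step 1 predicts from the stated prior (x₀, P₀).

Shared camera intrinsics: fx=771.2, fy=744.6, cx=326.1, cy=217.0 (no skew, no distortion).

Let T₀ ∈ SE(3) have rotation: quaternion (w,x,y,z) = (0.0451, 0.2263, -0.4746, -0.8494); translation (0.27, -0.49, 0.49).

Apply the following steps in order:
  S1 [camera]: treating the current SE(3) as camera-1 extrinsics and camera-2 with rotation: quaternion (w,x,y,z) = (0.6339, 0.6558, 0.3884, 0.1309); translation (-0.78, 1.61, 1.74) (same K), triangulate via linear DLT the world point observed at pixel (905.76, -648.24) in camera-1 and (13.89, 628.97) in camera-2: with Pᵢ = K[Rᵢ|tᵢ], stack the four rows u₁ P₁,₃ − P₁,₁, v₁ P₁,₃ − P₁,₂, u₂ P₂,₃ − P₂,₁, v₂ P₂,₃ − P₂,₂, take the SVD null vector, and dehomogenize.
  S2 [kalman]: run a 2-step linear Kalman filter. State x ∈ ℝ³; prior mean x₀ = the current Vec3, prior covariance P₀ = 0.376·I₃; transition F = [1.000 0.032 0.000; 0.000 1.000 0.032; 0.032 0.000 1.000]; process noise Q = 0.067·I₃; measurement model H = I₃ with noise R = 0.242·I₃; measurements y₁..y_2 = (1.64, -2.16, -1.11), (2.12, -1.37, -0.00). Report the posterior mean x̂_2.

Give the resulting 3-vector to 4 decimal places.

after S1 (triangulate): (-0.7586, 1.4252, -0.9142)
after S2 (kf_track): (1.4160, -1.1211, -0.5296)

result = (1.4160, -1.1211, -0.5296)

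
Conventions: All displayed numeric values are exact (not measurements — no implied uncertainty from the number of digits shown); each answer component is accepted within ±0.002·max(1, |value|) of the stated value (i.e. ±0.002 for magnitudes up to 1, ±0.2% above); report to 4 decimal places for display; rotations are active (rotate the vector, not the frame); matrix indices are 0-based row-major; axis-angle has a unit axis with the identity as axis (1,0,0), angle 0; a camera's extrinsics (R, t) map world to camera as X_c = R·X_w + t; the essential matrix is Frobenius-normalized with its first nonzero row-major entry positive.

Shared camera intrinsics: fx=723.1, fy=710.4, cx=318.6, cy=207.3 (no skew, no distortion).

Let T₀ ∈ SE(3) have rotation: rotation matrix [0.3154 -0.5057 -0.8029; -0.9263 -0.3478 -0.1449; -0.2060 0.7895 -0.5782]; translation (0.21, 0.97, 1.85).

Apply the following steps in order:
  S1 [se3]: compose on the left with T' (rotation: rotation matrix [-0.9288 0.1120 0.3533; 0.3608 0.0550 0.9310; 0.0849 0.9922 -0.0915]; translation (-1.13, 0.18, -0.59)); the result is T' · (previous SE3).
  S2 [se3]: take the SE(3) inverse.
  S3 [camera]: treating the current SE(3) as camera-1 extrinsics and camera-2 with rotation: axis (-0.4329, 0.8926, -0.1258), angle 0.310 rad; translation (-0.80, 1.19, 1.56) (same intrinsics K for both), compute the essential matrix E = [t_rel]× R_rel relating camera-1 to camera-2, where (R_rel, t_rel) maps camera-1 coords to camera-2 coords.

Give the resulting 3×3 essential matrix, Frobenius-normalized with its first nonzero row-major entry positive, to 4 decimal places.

after S1 (compose_se3): R=[-0.4695 0.7097 0.5253; -0.1289 0.5334 -0.8360; -0.8735 -0.4602 -0.1590], t=(-0.5628, 2.0315, 0.2210)
after S2 (invert_se3): R=[-0.4695 -0.1289 -0.8735; 0.7097 0.5334 -0.4602; 0.5253 -0.8360 -0.1590], t=(0.1907, -0.5826, 2.0290)
after S3 (essential): [0.3477 0.5500 -0.1578; 0.3655 -0.0108 -0.0934; -0.4631 0.4363 0.0663]

matrix = [0.3477 0.5500 -0.1578; 0.3655 -0.0108 -0.0934; -0.4631 0.4363 0.0663]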